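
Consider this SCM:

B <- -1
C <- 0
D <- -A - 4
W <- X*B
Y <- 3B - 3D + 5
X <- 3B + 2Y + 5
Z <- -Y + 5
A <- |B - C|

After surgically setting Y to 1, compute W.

Under do(Y=1), the mechanism Y <- 3B - 3D + 5 is discarded; Y is fixed at 1.
X = 3B + 2Y + 5  [with B=-1, Y=1]  = 4
W = X*B  [with X=4, B=-1]  = -4

-4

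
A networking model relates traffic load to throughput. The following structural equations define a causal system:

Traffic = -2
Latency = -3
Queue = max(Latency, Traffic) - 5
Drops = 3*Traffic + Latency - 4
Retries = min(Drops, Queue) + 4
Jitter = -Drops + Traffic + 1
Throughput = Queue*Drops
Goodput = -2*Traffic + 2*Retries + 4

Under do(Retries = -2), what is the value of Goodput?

do(Retries=-2) replaces the equation Retries = min(Drops, Queue) + 4 with the constant Retries = -2.
Goodput = -2*Traffic + 2*Retries + 4  [with Traffic=-2, Retries=-2]  = 4

4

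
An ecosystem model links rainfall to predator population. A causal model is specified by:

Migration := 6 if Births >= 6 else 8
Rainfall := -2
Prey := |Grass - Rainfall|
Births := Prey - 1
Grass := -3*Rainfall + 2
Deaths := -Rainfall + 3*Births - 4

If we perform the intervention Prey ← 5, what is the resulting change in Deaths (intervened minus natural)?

do(Prey=5) replaces the equation Prey := |Grass - Rainfall| with the constant Prey = 5.
Births = Prey - 1  [with Prey=5]  = 4
Deaths = -Rainfall + 3*Births - 4  [with Rainfall=-2, Births=4]  = 10
Without intervention: Grass = -3*Rainfall + 2  [with Rainfall=-2]  = 8; Prey = |Grass - Rainfall|  [with Grass=8, Rainfall=-2]  = 10; Births = Prey - 1  [with Prey=10]  = 9; Deaths = -Rainfall + 3*Births - 4  [with Rainfall=-2, Births=9]  = 25.
Change = 10 − 25 = -15.

-15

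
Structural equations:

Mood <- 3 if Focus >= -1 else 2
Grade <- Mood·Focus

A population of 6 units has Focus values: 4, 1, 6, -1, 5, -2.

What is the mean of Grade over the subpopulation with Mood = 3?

9

Observing Mood=3 restricts to units where Mood's equation naturally yields 3: Focus ∈ {4, 1, 6, -1, 5}. In that subpopulation Grade = 12, 3, 18, -3, 15, mean 9.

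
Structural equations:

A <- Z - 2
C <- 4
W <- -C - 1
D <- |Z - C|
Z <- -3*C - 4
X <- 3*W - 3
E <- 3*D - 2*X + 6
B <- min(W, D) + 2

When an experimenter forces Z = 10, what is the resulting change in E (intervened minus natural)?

-42

do(Z=10) replaces the equation Z <- -3*C - 4 with the constant Z = 10.
D = |Z - C|  [with Z=10, C=4]  = 6
W = -C - 1  [with C=4]  = -5
X = 3*W - 3  [with W=-5]  = -18
E = 3*D - 2*X + 6  [with D=6, X=-18]  = 60
Without intervention: Z = -3*C - 4  [with C=4]  = -16; D = |Z - C|  [with Z=-16, C=4]  = 20; W = -C - 1  [with C=4]  = -5; X = 3*W - 3  [with W=-5]  = -18; E = 3*D - 2*X + 6  [with D=20, X=-18]  = 102.
Change = 60 − 102 = -42.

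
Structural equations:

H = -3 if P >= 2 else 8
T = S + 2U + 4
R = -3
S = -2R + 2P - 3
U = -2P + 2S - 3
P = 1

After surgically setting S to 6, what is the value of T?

24

The intervention breaks the incoming arrows to S: S = -2R + 2P - 3 no longer applies, and S = 6.
U = -2P + 2S - 3  [with P=1, S=6]  = 7
T = S + 2U + 4  [with S=6, U=7]  = 24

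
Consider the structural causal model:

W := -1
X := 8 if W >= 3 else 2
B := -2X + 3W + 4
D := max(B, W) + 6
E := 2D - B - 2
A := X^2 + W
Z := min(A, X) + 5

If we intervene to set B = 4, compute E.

14

do(B=4) replaces the equation B := -2X + 3W + 4 with the constant B = 4.
D = max(B, W) + 6  [with B=4, W=-1]  = 10
E = 2D - B - 2  [with D=10, B=4]  = 14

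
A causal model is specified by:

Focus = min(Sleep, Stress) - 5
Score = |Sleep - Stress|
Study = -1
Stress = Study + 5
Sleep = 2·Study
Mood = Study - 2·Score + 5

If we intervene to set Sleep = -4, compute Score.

do(Sleep=-4) replaces the equation Sleep = 2·Study with the constant Sleep = -4.
Stress = Study + 5  [with Study=-1]  = 4
Score = |Sleep - Stress|  [with Sleep=-4, Stress=4]  = 8

8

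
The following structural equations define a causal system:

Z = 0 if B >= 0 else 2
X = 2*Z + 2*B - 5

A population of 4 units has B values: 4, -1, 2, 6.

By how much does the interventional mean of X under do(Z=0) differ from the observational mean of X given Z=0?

The intervention sets Z=0 in all 4 units regardless of B. Recomputing X per unit gives 3, -7, -1, 7; average 0.5.
E[X|Z=0] averages over only the 3 units with Z=0 (B = 4, 2, 6): X = 3, -1, 7, mean 3.
Difference = 0.5 − 3 = -2.5.

-2.5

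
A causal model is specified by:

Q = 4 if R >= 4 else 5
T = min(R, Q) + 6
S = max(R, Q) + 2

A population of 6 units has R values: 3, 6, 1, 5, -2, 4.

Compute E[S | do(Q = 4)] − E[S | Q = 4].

-0.5

Under do(Q=4), Q's equation is replaced by Q=4 for every unit. Per-unit S: 6, 8, 6, 7, 6, 6. Mean = 6.5.
Observing Q=4 restricts to units where Q's equation naturally yields 4: R ∈ {6, 5, 4}. In that subpopulation S = 8, 7, 6, mean 7.
Difference = 6.5 − 7 = -0.5.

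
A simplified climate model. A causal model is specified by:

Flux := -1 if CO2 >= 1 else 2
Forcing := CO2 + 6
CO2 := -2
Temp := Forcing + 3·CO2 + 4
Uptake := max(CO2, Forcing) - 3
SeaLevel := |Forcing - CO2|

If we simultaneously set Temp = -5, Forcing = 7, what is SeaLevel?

9

The joint intervention fixes Temp = -5, Forcing = 7, removing each variable's own equation.
SeaLevel = |Forcing - CO2|  [with Forcing=7, CO2=-2]  = 9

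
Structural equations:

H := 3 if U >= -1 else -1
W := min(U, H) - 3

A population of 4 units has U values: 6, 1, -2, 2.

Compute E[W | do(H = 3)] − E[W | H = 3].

-1

Every unit gets H=3 under the intervention. W values become 0, -2, -5, -1; E[W|do(H=3)] = -2.
Conditioning on H=3 selects the 3 unit(s) with U ∈ {6, 1, 2}. Their W values: 0, -2, -1. Mean = -1.
Difference = -2 − (-1) = -1.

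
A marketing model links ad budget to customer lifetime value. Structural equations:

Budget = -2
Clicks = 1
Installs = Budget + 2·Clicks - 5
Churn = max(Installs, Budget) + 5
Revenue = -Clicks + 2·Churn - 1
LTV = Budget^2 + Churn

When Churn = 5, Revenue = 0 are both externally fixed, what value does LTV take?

The joint intervention fixes Churn = 5, Revenue = 0, removing each variable's own equation.
LTV = Budget^2 + Churn  [with Budget=-2, Churn=5]  = 9

9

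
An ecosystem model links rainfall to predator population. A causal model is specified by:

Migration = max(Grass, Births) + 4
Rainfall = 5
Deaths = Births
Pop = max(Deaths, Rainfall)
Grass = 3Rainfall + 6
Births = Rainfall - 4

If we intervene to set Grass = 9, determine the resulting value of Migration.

13

do(Grass=9) replaces the equation Grass = 3Rainfall + 6 with the constant Grass = 9.
Births = Rainfall - 4  [with Rainfall=5]  = 1
Migration = max(Grass, Births) + 4  [with Grass=9, Births=1]  = 13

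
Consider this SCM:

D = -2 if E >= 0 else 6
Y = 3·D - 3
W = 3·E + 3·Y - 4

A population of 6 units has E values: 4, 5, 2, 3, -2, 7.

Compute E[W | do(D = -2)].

-21.5

Every unit gets D=-2 under the intervention. W values become -19, -16, -25, -22, -37, -10; E[W|do(D=-2)] = -21.5.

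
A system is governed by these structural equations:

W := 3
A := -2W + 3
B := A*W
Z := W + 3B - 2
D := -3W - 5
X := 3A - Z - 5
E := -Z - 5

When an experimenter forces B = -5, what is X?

0

The intervention breaks the incoming arrows to B: B := A*W no longer applies, and B = -5.
A = -2W + 3  [with W=3]  = -3
Z = W + 3B - 2  [with W=3, B=-5]  = -14
X = 3A - Z - 5  [with A=-3, Z=-14]  = 0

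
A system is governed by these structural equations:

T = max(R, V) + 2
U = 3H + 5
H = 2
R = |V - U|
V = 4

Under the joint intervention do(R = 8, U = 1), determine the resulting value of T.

10

The joint intervention fixes R = 8, U = 1, removing each variable's own equation.
T = max(R, V) + 2  [with R=8, V=4]  = 10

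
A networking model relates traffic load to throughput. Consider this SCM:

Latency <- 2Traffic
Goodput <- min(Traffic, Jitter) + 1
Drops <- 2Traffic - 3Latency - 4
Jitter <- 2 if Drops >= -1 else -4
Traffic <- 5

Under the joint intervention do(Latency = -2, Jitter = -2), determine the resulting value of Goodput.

Setting Latency = -2, Jitter = -2 by intervention discards those variables' equations.
Goodput = min(Traffic, Jitter) + 1  [with Traffic=5, Jitter=-2]  = -1

-1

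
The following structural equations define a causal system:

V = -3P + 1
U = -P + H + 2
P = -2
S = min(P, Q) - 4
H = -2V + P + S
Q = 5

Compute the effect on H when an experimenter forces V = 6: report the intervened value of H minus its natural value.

do(V=6) replaces the equation V = -3P + 1 with the constant V = 6.
S = min(P, Q) - 4  [with P=-2, Q=5]  = -6
H = -2V + P + S  [with V=6, P=-2, S=-6]  = -20
Without intervention: V = -3P + 1  [with P=-2]  = 7; S = min(P, Q) - 4  [with P=-2, Q=5]  = -6; H = -2V + P + S  [with V=7, P=-2, S=-6]  = -22.
Change = -20 − (-22) = 2.

2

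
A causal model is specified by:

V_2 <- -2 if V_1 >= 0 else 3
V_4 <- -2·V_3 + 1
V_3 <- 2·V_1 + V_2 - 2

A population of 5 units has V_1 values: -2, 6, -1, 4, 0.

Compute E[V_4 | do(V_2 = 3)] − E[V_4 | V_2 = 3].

-11.6

Under do(V_2=3), V_2's equation is replaced by V_2=3 for every unit. Per-unit V_4: 7, -25, 3, -17, -1. Mean = -6.6.
E[V_4|V_2=3] averages over only the 2 units with V_2=3 (V_1 = -2, -1): V_4 = 7, 3, mean 5.
Difference = -6.6 − 5 = -11.6.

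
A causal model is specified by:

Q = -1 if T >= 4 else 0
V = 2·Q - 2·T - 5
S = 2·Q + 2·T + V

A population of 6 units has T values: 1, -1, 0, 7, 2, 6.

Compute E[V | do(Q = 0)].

-10

The intervention sets Q=0 in all 6 units regardless of T. Recomputing V per unit gives -7, -3, -5, -19, -9, -17; average -10.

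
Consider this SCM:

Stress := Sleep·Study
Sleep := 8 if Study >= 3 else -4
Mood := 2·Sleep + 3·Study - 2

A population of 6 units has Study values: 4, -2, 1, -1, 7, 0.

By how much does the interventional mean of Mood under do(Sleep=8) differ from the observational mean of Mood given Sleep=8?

-12

Every unit gets Sleep=8 under the intervention. Mood values become 26, 8, 17, 11, 35, 14; E[Mood|do(Sleep=8)] = 18.5.
Conditioning on Sleep=8 selects the 2 unit(s) with Study ∈ {4, 7}. Their Mood values: 26, 35. Mean = 30.5.
Difference = 18.5 − 30.5 = -12.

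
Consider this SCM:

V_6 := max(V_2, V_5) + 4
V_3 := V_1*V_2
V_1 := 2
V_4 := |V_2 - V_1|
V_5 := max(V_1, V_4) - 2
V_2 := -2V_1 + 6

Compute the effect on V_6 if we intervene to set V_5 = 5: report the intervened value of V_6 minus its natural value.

The intervention breaks the incoming arrows to V_5: V_5 := max(V_1, V_4) - 2 no longer applies, and V_5 = 5.
V_2 = -2V_1 + 6  [with V_1=2]  = 2
V_6 = max(V_2, V_5) + 4  [with V_2=2, V_5=5]  = 9
Without intervention: V_2 = -2V_1 + 6  [with V_1=2]  = 2; V_4 = |V_2 - V_1|  [with V_2=2, V_1=2]  = 0; V_5 = max(V_1, V_4) - 2  [with V_1=2, V_4=0]  = 0; V_6 = max(V_2, V_5) + 4  [with V_2=2, V_5=0]  = 6.
Change = 9 − 6 = 3.

3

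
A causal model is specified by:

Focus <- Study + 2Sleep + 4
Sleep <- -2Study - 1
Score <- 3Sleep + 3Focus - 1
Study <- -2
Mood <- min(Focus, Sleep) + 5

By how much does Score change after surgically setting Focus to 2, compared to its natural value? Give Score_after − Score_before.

-18

The intervention breaks the incoming arrows to Focus: Focus <- Study + 2Sleep + 4 no longer applies, and Focus = 2.
Sleep = -2Study - 1  [with Study=-2]  = 3
Score = 3Sleep + 3Focus - 1  [with Sleep=3, Focus=2]  = 14
Without intervention: Sleep = -2Study - 1  [with Study=-2]  = 3; Focus = Study + 2Sleep + 4  [with Study=-2, Sleep=3]  = 8; Score = 3Sleep + 3Focus - 1  [with Sleep=3, Focus=8]  = 32.
Change = 14 − 32 = -18.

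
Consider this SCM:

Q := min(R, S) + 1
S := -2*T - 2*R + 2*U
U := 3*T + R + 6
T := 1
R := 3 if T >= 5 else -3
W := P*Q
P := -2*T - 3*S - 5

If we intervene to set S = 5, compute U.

6

Under do(S=5), the mechanism S := -2*T - 2*R + 2*U is discarded; S is fixed at 5.
Since U is not a descendant of the intervened variable, it is unaffected.
R = 3 if T >= 5 else -3  [with T=1]  = -3
U = 3*T + R + 6  [with T=1, R=-3]  = 6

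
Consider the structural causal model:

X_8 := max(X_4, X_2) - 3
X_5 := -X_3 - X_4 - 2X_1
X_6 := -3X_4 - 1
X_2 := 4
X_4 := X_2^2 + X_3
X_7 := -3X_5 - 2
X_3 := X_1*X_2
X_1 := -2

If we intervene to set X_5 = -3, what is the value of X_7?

7

Under do(X_5=-3), the mechanism X_5 := -X_3 - X_4 - 2X_1 is discarded; X_5 is fixed at -3.
X_7 = -3X_5 - 2  [with X_5=-3]  = 7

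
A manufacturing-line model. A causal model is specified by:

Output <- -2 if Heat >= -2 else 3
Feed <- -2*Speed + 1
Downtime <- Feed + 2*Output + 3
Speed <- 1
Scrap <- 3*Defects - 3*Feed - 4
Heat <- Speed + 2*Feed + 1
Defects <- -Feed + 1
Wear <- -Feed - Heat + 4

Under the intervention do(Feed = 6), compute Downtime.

do(Feed=6) replaces the equation Feed <- -2*Speed + 1 with the constant Feed = 6.
Heat = Speed + 2*Feed + 1  [with Speed=1, Feed=6]  = 14
Output = -2 if Heat >= -2 else 3  [with Heat=14]  = -2
Downtime = Feed + 2*Output + 3  [with Feed=6, Output=-2]  = 5

5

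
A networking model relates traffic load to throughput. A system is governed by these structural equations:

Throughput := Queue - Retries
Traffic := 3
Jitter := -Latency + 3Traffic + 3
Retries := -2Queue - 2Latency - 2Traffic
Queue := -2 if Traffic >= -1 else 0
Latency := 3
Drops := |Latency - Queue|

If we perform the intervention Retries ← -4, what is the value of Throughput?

Under do(Retries=-4), the mechanism Retries := -2Queue - 2Latency - 2Traffic is discarded; Retries is fixed at -4.
Queue = -2 if Traffic >= -1 else 0  [with Traffic=3]  = -2
Throughput = Queue - Retries  [with Queue=-2, Retries=-4]  = 2

2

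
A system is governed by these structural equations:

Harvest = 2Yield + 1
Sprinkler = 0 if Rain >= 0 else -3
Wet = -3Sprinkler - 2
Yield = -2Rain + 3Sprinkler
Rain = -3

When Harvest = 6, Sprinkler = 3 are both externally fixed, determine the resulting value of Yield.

Setting Harvest = 6, Sprinkler = 3 by intervention discards those variables' equations.
Yield = -2Rain + 3Sprinkler  [with Rain=-3, Sprinkler=3]  = 15

15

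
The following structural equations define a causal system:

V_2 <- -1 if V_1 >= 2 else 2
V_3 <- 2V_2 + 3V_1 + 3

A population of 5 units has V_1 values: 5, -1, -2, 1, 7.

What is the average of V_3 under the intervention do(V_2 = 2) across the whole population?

13

Every unit gets V_2=2 under the intervention. V_3 values become 22, 4, 1, 10, 28; E[V_3|do(V_2=2)] = 13.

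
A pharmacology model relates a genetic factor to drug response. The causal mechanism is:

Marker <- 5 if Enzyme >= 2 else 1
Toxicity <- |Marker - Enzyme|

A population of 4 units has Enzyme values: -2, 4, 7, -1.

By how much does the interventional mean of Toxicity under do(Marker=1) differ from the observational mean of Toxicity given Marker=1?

The intervention sets Marker=1 in all 4 units regardless of Enzyme. Recomputing Toxicity per unit gives 3, 3, 6, 2; average 3.5.
E[Toxicity|Marker=1] averages over only the 2 units with Marker=1 (Enzyme = -2, -1): Toxicity = 3, 2, mean 2.5.
Difference = 3.5 − 2.5 = 1.

1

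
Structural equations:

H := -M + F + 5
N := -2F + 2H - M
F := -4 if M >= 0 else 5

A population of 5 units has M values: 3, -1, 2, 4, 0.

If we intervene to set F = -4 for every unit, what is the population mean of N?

Under do(F=-4), F's equation is replaced by F=-4 for every unit. Per-unit N: 1, 13, 4, -2, 10. Mean = 5.2.

5.2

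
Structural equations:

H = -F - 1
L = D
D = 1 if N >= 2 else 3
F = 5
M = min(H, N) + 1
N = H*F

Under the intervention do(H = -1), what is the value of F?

Under do(H=-1), the mechanism H = -F - 1 is discarded; H is fixed at -1.
F is not downstream of the intervention, so its value is determined by the original equations.

5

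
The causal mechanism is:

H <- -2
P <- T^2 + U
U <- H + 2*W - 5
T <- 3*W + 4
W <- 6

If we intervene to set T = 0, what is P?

5

Intervening sets T = 0 and removes its equation (T <- 3*W + 4).
U = H + 2*W - 5  [with H=-2, W=6]  = 5
P = T^2 + U  [with T=0, U=5]  = 5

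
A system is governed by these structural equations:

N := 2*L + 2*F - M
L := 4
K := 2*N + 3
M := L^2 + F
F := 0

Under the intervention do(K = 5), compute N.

-8

The intervention breaks the incoming arrows to K: K := 2*N + 3 no longer applies, and K = 5.
Since N is not a descendant of the intervened variable, it is unaffected.
M = L^2 + F  [with L=4, F=0]  = 16
N = 2*L + 2*F - M  [with L=4, F=0, M=16]  = -8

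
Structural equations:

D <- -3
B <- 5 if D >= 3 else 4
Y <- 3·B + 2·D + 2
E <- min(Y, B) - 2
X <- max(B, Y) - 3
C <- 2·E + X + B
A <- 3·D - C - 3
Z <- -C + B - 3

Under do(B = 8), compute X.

do(B=8) replaces the equation B <- 5 if D >= 3 else 4 with the constant B = 8.
Y = 3·B + 2·D + 2  [with B=8, D=-3]  = 20
X = max(B, Y) - 3  [with B=8, Y=20]  = 17

17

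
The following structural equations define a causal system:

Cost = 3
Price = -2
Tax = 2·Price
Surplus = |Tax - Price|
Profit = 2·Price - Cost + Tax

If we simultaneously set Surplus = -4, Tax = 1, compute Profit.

-6

Under do(Surplus = -4, Tax = 1), each intervened variable's structural equation is replaced by its fixed value.
Profit = 2·Price - Cost + Tax  [with Price=-2, Cost=3, Tax=1]  = -6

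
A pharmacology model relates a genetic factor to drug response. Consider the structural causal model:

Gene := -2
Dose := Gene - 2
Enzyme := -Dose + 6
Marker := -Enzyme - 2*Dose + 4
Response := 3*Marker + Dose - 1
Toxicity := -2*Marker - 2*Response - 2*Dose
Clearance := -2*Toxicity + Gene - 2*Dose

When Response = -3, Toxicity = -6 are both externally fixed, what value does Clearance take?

18

Under do(Response = -3, Toxicity = -6), each intervened variable's structural equation is replaced by its fixed value.
Dose = Gene - 2  [with Gene=-2]  = -4
Clearance = -2*Toxicity + Gene - 2*Dose  [with Toxicity=-6, Gene=-2, Dose=-4]  = 18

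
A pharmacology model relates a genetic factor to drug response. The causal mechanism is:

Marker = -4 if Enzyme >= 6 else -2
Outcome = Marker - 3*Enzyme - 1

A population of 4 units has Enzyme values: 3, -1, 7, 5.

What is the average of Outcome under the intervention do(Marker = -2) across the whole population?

do(Marker=-2) breaks Marker's dependence on Enzyme. With Marker=-2 fixed, Outcome across the units is -12, 0, -24, -18, mean -13.5.

-13.5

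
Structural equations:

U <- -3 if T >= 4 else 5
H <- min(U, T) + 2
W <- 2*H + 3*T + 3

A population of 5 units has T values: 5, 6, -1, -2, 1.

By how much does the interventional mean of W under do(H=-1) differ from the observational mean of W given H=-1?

-11.1

The intervention sets H=-1 in all 5 units regardless of T. Recomputing W per unit gives 16, 19, -2, -5, 4; average 6.4.
Observing H=-1 restricts to units where H's equation naturally yields -1: T ∈ {5, 6}. In that subpopulation W = 16, 19, mean 17.5.
Difference = 6.4 − 17.5 = -11.1.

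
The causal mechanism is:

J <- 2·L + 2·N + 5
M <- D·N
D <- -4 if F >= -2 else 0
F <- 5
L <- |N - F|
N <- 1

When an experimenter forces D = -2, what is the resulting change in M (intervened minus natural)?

2

The intervention breaks the incoming arrows to D: D <- -4 if F >= -2 else 0 no longer applies, and D = -2.
M = D·N  [with D=-2, N=1]  = -2
Without intervention: D = -4 if F >= -2 else 0  [with F=5]  = -4; M = D·N  [with D=-4, N=1]  = -4.
Change = -2 − (-4) = 2.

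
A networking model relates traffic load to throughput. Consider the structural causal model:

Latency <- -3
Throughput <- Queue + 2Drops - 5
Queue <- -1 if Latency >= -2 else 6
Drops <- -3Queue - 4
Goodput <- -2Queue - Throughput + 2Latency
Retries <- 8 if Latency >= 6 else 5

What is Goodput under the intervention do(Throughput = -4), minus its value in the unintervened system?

-39

The intervention breaks the incoming arrows to Throughput: Throughput <- Queue + 2Drops - 5 no longer applies, and Throughput = -4.
Queue = -1 if Latency >= -2 else 6  [with Latency=-3]  = 6
Goodput = -2Queue - Throughput + 2Latency  [with Queue=6, Throughput=-4, Latency=-3]  = -14
Without intervention: Queue = -1 if Latency >= -2 else 6  [with Latency=-3]  = 6; Drops = -3Queue - 4  [with Queue=6]  = -22; Throughput = Queue + 2Drops - 5  [with Queue=6, Drops=-22]  = -43; Goodput = -2Queue - Throughput + 2Latency  [with Queue=6, Throughput=-43, Latency=-3]  = 25.
Change = -14 − 25 = -39.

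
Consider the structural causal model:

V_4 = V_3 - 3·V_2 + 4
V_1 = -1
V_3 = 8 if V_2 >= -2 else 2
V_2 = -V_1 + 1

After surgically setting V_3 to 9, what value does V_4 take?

The intervention breaks the incoming arrows to V_3: V_3 = 8 if V_2 >= -2 else 2 no longer applies, and V_3 = 9.
V_2 = -V_1 + 1  [with V_1=-1]  = 2
V_4 = V_3 - 3·V_2 + 4  [with V_3=9, V_2=2]  = 7

7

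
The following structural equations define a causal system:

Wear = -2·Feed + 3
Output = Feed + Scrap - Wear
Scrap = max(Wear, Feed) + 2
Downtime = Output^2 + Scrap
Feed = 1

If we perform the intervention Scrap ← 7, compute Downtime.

do(Scrap=7) replaces the equation Scrap = max(Wear, Feed) + 2 with the constant Scrap = 7.
Wear = -2·Feed + 3  [with Feed=1]  = 1
Output = Feed + Scrap - Wear  [with Feed=1, Scrap=7, Wear=1]  = 7
Downtime = Output^2 + Scrap  [with Output=7, Scrap=7]  = 56

56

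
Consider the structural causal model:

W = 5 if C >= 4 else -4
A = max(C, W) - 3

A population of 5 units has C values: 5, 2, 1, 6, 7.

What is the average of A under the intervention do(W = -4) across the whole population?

1.2

The intervention sets W=-4 in all 5 units regardless of C. Recomputing A per unit gives 2, -1, -2, 3, 4; average 1.2.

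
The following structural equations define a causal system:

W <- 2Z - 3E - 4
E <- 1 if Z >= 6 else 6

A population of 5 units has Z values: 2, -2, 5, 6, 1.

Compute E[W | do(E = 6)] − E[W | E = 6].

Under do(E=6), E's equation is replaced by E=6 for every unit. Per-unit W: -18, -26, -12, -10, -20. Mean = -17.2.
Conditioning on E=6 selects the 4 unit(s) with Z ∈ {2, -2, 5, 1}. Their W values: -18, -26, -12, -20. Mean = -19.
Difference = -17.2 − (-19) = 1.8.

1.8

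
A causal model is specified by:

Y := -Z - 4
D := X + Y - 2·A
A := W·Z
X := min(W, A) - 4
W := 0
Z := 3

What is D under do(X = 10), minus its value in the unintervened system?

Under do(X=10), the mechanism X := min(W, A) - 4 is discarded; X is fixed at 10.
A = W·Z  [with W=0, Z=3]  = 0
Y = -Z - 4  [with Z=3]  = -7
D = X + Y - 2·A  [with X=10, Y=-7, A=0]  = 3
Without intervention: A = W·Z  [with W=0, Z=3]  = 0; X = min(W, A) - 4  [with W=0, A=0]  = -4; Y = -Z - 4  [with Z=3]  = -7; D = X + Y - 2·A  [with X=-4, Y=-7, A=0]  = -11.
Change = 3 − (-11) = 14.

14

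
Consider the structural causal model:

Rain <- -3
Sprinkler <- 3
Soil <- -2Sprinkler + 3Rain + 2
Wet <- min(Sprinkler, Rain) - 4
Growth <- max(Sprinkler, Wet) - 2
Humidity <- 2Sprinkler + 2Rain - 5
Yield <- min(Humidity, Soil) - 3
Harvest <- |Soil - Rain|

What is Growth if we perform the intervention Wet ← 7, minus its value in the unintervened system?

4

Intervening sets Wet = 7 and removes its equation (Wet <- min(Sprinkler, Rain) - 4).
Growth = max(Sprinkler, Wet) - 2  [with Sprinkler=3, Wet=7]  = 5
Without intervention: Wet = min(Sprinkler, Rain) - 4  [with Sprinkler=3, Rain=-3]  = -7; Growth = max(Sprinkler, Wet) - 2  [with Sprinkler=3, Wet=-7]  = 1.
Change = 5 − 1 = 4.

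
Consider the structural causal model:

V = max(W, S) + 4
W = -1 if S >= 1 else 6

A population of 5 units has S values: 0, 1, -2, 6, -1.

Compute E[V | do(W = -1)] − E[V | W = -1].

do(W=-1) breaks W's dependence on S. With W=-1 fixed, V across the units is 4, 5, 3, 10, 3, mean 5.
E[V|W=-1] averages over only the 2 units with W=-1 (S = 1, 6): V = 5, 10, mean 7.5.
Difference = 5 − 7.5 = -2.5.

-2.5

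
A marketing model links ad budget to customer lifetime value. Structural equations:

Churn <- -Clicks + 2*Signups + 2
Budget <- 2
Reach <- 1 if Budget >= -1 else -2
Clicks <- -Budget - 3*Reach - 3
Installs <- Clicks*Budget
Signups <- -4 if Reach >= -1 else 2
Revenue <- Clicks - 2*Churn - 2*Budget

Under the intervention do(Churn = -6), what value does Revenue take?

0

Intervening sets Churn = -6 and removes its equation (Churn <- -Clicks + 2*Signups + 2).
Reach = 1 if Budget >= -1 else -2  [with Budget=2]  = 1
Clicks = -Budget - 3*Reach - 3  [with Budget=2, Reach=1]  = -8
Revenue = Clicks - 2*Churn - 2*Budget  [with Clicks=-8, Churn=-6, Budget=2]  = 0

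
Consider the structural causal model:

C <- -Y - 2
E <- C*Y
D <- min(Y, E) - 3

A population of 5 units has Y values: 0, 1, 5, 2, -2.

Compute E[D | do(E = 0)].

-3.4

The intervention sets E=0 in all 5 units regardless of Y. Recomputing D per unit gives -3, -3, -3, -3, -5; average -3.4.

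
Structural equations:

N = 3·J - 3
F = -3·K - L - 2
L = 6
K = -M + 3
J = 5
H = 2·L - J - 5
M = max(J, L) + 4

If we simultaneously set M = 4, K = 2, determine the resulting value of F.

Setting M = 4, K = 2 by intervention discards those variables' equations.
F = -3·K - L - 2  [with K=2, L=6]  = -14

-14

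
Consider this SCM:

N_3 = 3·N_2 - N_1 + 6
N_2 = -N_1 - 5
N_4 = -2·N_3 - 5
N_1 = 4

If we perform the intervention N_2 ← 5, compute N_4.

-39

Under do(N_2=5), the mechanism N_2 = -N_1 - 5 is discarded; N_2 is fixed at 5.
N_3 = 3·N_2 - N_1 + 6  [with N_2=5, N_1=4]  = 17
N_4 = -2·N_3 - 5  [with N_3=17]  = -39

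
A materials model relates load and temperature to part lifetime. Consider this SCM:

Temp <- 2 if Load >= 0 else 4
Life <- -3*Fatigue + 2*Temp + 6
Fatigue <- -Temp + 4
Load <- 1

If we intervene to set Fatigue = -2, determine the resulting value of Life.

The intervention breaks the incoming arrows to Fatigue: Fatigue <- -Temp + 4 no longer applies, and Fatigue = -2.
Temp = 2 if Load >= 0 else 4  [with Load=1]  = 2
Life = -3*Fatigue + 2*Temp + 6  [with Fatigue=-2, Temp=2]  = 16

16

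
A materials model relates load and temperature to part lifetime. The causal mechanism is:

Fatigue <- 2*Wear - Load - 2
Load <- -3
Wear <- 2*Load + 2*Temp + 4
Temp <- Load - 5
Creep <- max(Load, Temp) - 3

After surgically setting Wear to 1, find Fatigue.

Intervening sets Wear = 1 and removes its equation (Wear <- 2*Load + 2*Temp + 4).
Fatigue = 2*Wear - Load - 2  [with Wear=1, Load=-3]  = 3

3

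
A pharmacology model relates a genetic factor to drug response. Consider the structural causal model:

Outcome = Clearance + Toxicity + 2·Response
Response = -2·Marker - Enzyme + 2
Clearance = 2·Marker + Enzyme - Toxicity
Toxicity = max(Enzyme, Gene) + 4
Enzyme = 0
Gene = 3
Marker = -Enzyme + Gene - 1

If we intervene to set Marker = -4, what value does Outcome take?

The intervention breaks the incoming arrows to Marker: Marker = -Enzyme + Gene - 1 no longer applies, and Marker = -4.
Response = -2·Marker - Enzyme + 2  [with Marker=-4, Enzyme=0]  = 10
Toxicity = max(Enzyme, Gene) + 4  [with Enzyme=0, Gene=3]  = 7
Clearance = 2·Marker + Enzyme - Toxicity  [with Marker=-4, Enzyme=0, Toxicity=7]  = -15
Outcome = Clearance + Toxicity + 2·Response  [with Clearance=-15, Toxicity=7, Response=10]  = 12

12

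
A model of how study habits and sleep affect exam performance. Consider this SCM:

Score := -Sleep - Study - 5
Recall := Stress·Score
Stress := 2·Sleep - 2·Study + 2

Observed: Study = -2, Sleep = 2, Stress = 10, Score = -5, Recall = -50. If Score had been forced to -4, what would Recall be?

-40

Intervening sets Score = -4 and removes its equation (Score := -Sleep - Study - 5).
Stress = 2·Sleep - 2·Study + 2  [with Sleep=2, Study=-2]  = 10
Recall = Stress·Score  [with Stress=10, Score=-4]  = -40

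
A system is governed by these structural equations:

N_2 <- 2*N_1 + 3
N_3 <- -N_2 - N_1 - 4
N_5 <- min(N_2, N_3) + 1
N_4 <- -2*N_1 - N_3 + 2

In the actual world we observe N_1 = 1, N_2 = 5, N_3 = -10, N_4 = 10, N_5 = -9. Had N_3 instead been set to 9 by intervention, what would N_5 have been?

6

do(N_3=9) replaces the equation N_3 <- -N_2 - N_1 - 4 with the constant N_3 = 9.
N_2 = 2*N_1 + 3  [with N_1=1]  = 5
N_5 = min(N_2, N_3) + 1  [with N_2=5, N_3=9]  = 6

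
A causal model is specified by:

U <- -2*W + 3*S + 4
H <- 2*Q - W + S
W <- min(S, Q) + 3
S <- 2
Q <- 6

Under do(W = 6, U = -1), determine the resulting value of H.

Setting W = 6, U = -1 by intervention discards those variables' equations.
H = 2*Q - W + S  [with Q=6, W=6, S=2]  = 8

8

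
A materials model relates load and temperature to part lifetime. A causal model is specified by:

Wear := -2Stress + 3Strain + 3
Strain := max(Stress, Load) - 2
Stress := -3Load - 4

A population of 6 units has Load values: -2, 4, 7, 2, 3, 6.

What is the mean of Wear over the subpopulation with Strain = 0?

11

Observing Strain=0 restricts to units where Strain's equation naturally yields 0: Load ∈ {-2, 2}. In that subpopulation Wear = -1, 23, mean 11.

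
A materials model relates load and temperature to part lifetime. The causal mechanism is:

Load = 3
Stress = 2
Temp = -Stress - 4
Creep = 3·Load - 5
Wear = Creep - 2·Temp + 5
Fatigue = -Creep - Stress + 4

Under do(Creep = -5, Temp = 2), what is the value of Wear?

-4

The joint intervention fixes Creep = -5, Temp = 2, removing each variable's own equation.
Wear = Creep - 2·Temp + 5  [with Creep=-5, Temp=2]  = -4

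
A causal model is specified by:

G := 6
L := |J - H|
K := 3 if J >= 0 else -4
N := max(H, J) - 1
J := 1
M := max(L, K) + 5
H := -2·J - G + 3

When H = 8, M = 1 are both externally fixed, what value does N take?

7

The joint intervention fixes H = 8, M = 1, removing each variable's own equation.
N = max(H, J) - 1  [with H=8, J=1]  = 7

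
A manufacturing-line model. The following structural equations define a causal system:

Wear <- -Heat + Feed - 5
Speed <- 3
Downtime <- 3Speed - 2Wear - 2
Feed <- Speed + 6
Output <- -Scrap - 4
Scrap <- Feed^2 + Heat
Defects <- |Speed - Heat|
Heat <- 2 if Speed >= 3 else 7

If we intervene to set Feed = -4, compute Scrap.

18

Under do(Feed=-4), the mechanism Feed <- Speed + 6 is discarded; Feed is fixed at -4.
Heat = 2 if Speed >= 3 else 7  [with Speed=3]  = 2
Scrap = Feed^2 + Heat  [with Feed=-4, Heat=2]  = 18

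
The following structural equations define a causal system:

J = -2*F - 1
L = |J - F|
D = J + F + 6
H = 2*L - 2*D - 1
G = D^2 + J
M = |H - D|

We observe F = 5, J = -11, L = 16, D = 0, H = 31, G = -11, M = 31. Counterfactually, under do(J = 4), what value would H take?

-29

do(J=4) replaces the equation J = -2*F - 1 with the constant J = 4.
L = |J - F|  [with J=4, F=5]  = 1
D = J + F + 6  [with J=4, F=5]  = 15
H = 2*L - 2*D - 1  [with L=1, D=15]  = -29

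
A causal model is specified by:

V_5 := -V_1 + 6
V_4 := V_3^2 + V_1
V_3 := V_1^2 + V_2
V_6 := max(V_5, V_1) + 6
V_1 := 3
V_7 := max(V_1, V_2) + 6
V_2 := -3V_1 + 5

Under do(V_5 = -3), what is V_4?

The intervention breaks the incoming arrows to V_5: V_5 := -V_1 + 6 no longer applies, and V_5 = -3.
Since V_4 is not a descendant of the intervened variable, it is unaffected.
V_2 = -3V_1 + 5  [with V_1=3]  = -4
V_3 = V_1^2 + V_2  [with V_1=3, V_2=-4]  = 5
V_4 = V_3^2 + V_1  [with V_3=5, V_1=3]  = 28

28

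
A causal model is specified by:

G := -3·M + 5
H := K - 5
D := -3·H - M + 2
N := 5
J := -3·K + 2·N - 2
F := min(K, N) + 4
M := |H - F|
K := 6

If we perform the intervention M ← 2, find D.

-3

The intervention breaks the incoming arrows to M: M := |H - F| no longer applies, and M = 2.
H = K - 5  [with K=6]  = 1
D = -3·H - M + 2  [with H=1, M=2]  = -3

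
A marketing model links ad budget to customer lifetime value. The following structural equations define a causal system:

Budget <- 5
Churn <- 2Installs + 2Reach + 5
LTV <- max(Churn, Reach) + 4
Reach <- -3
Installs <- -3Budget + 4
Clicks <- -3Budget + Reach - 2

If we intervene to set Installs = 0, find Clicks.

Under do(Installs=0), the mechanism Installs <- -3Budget + 4 is discarded; Installs is fixed at 0.
Since Clicks is not a descendant of the intervened variable, it is unaffected.
Clicks = -3Budget + Reach - 2  [with Budget=5, Reach=-3]  = -20

-20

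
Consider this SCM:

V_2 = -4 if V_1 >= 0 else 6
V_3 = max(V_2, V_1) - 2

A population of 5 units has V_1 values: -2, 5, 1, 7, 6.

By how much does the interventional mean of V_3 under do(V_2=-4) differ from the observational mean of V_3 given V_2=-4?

Every unit gets V_2=-4 under the intervention. V_3 values become -4, 3, -1, 5, 4; E[V_3|do(V_2=-4)] = 1.4.
Conditioning on V_2=-4 selects the 4 unit(s) with V_1 ∈ {5, 1, 7, 6}. Their V_3 values: 3, -1, 5, 4. Mean = 2.75.
Difference = 1.4 − 2.75 = -1.35.

-1.35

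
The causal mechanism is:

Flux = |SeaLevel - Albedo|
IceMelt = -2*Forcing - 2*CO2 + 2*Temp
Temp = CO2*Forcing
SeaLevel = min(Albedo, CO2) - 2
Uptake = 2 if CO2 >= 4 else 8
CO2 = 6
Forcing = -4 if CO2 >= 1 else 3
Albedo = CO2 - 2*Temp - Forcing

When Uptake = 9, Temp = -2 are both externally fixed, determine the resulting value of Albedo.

14

The joint intervention fixes Uptake = 9, Temp = -2, removing each variable's own equation.
Forcing = -4 if CO2 >= 1 else 3  [with CO2=6]  = -4
Albedo = CO2 - 2*Temp - Forcing  [with CO2=6, Temp=-2, Forcing=-4]  = 14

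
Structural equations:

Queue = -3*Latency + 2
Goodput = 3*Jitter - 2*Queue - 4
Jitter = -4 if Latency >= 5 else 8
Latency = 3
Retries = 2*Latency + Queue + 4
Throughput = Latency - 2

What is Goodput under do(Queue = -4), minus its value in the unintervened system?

-6

Under do(Queue=-4), the mechanism Queue = -3*Latency + 2 is discarded; Queue is fixed at -4.
Jitter = -4 if Latency >= 5 else 8  [with Latency=3]  = 8
Goodput = 3*Jitter - 2*Queue - 4  [with Jitter=8, Queue=-4]  = 28
Without intervention: Queue = -3*Latency + 2  [with Latency=3]  = -7; Jitter = -4 if Latency >= 5 else 8  [with Latency=3]  = 8; Goodput = 3*Jitter - 2*Queue - 4  [with Jitter=8, Queue=-7]  = 34.
Change = 28 − 34 = -6.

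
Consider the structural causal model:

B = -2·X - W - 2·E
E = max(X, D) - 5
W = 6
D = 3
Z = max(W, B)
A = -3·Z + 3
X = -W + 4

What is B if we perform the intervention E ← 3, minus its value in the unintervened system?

-10

Intervening sets E = 3 and removes its equation (E = max(X, D) - 5).
X = -W + 4  [with W=6]  = -2
B = -2·X - W - 2·E  [with X=-2, W=6, E=3]  = -8
Without intervention: X = -W + 4  [with W=6]  = -2; E = max(X, D) - 5  [with X=-2, D=3]  = -2; B = -2·X - W - 2·E  [with X=-2, W=6, E=-2]  = 2.
Change = -8 − 2 = -10.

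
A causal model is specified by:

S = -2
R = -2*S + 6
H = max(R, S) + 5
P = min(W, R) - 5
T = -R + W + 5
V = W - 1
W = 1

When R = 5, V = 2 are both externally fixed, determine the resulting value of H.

Under do(R = 5, V = 2), each intervened variable's structural equation is replaced by its fixed value.
H = max(R, S) + 5  [with R=5, S=-2]  = 10

10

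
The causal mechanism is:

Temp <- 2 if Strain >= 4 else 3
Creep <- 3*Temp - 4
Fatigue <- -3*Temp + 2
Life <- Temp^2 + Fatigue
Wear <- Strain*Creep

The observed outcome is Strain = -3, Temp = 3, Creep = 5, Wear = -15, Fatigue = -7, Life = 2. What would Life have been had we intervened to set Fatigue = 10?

19

The intervention breaks the incoming arrows to Fatigue: Fatigue <- -3*Temp + 2 no longer applies, and Fatigue = 10.
Temp = 2 if Strain >= 4 else 3  [with Strain=-3]  = 3
Life = Temp^2 + Fatigue  [with Temp=3, Fatigue=10]  = 19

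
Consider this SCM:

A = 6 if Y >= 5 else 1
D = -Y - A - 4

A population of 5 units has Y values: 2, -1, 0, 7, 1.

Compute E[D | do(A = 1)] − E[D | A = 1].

-1.3

Every unit gets A=1 under the intervention. D values become -7, -4, -5, -12, -6; E[D|do(A=1)] = -6.8.
Observing A=1 restricts to units where A's equation naturally yields 1: Y ∈ {2, -1, 0, 1}. In that subpopulation D = -7, -4, -5, -6, mean -5.5.
Difference = -6.8 − (-5.5) = -1.3.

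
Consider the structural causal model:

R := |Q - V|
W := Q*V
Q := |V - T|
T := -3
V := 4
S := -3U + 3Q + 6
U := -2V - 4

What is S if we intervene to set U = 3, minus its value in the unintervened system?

-45

The intervention breaks the incoming arrows to U: U := -2V - 4 no longer applies, and U = 3.
Q = |V - T|  [with V=4, T=-3]  = 7
S = -3U + 3Q + 6  [with U=3, Q=7]  = 18
Without intervention: U = -2V - 4  [with V=4]  = -12; Q = |V - T|  [with V=4, T=-3]  = 7; S = -3U + 3Q + 6  [with U=-12, Q=7]  = 63.
Change = 18 − 63 = -45.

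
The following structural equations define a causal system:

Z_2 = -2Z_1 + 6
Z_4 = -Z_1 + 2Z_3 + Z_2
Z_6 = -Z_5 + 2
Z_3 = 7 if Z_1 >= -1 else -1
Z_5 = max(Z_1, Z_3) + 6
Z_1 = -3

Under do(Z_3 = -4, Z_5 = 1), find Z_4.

7

The joint intervention fixes Z_3 = -4, Z_5 = 1, removing each variable's own equation.
Z_2 = -2Z_1 + 6  [with Z_1=-3]  = 12
Z_4 = -Z_1 + 2Z_3 + Z_2  [with Z_1=-3, Z_3=-4, Z_2=12]  = 7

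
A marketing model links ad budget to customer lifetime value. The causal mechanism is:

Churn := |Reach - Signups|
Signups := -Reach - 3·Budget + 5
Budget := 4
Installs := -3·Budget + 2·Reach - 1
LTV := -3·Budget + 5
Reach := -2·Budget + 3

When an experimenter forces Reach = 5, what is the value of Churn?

do(Reach=5) replaces the equation Reach := -2·Budget + 3 with the constant Reach = 5.
Signups = -Reach - 3·Budget + 5  [with Reach=5, Budget=4]  = -12
Churn = |Reach - Signups|  [with Reach=5, Signups=-12]  = 17

17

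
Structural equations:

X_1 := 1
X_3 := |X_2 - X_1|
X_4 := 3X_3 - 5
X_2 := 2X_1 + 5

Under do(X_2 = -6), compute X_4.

16

Under do(X_2=-6), the mechanism X_2 := 2X_1 + 5 is discarded; X_2 is fixed at -6.
X_3 = |X_2 - X_1|  [with X_2=-6, X_1=1]  = 7
X_4 = 3X_3 - 5  [with X_3=7]  = 16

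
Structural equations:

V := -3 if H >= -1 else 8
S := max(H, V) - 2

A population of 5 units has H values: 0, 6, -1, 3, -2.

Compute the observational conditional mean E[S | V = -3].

Observing V=-3 restricts to units where V's equation naturally yields -3: H ∈ {0, 6, -1, 3}. In that subpopulation S = -2, 4, -3, 1, mean 0.

0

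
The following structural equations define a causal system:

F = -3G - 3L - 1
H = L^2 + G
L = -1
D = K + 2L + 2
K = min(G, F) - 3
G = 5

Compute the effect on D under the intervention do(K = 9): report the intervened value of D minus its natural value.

The intervention breaks the incoming arrows to K: K = min(G, F) - 3 no longer applies, and K = 9.
D = K + 2L + 2  [with K=9, L=-1]  = 9
Without intervention: F = -3G - 3L - 1  [with G=5, L=-1]  = -13; K = min(G, F) - 3  [with G=5, F=-13]  = -16; D = K + 2L + 2  [with K=-16, L=-1]  = -16.
Change = 9 − (-16) = 25.

25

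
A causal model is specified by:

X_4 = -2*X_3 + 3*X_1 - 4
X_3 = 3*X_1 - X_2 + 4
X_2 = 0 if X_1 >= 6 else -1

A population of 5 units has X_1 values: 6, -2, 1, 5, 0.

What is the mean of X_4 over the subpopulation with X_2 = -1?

-17

E[X_4|X_2=-1] averages over only the 4 units with X_2=-1 (X_1 = -2, 1, 5, 0): X_4 = -8, -17, -29, -14, mean -17.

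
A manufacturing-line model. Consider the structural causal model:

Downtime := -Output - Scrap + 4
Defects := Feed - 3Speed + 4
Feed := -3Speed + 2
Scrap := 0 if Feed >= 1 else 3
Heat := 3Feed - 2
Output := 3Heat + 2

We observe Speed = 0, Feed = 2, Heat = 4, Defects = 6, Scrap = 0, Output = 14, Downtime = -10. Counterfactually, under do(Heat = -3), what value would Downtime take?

The intervention breaks the incoming arrows to Heat: Heat := 3Feed - 2 no longer applies, and Heat = -3.
Feed = -3Speed + 2  [with Speed=0]  = 2
Scrap = 0 if Feed >= 1 else 3  [with Feed=2]  = 0
Output = 3Heat + 2  [with Heat=-3]  = -7
Downtime = -Output - Scrap + 4  [with Output=-7, Scrap=0]  = 11

11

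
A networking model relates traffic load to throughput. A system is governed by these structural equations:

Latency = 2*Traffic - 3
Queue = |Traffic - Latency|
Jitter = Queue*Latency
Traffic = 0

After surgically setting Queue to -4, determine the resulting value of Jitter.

The intervention breaks the incoming arrows to Queue: Queue = |Traffic - Latency| no longer applies, and Queue = -4.
Latency = 2*Traffic - 3  [with Traffic=0]  = -3
Jitter = Queue*Latency  [with Queue=-4, Latency=-3]  = 12

12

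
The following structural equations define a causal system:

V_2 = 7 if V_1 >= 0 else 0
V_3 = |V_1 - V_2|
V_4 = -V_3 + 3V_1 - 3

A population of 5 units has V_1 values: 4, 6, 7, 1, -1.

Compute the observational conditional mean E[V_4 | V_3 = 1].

3.5

E[V_4|V_3=1] averages over only the 2 units with V_3=1 (V_1 = 6, -1): V_4 = 14, -7, mean 3.5.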